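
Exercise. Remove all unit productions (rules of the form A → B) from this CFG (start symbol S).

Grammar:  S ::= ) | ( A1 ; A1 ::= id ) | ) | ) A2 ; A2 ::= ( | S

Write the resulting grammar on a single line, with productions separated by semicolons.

S ::= ) | ( A1; A1 ::= id ) | ) | ) A2; A2 ::= ( | ) | ( A1

Unit pairs: A2 ⇒* {S}.
For each unit pair (A, B), copy every non-unit production of B to A, then drop all unit productions.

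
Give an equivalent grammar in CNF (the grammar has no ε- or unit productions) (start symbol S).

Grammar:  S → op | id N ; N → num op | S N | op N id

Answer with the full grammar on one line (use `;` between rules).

Introduce a nonterminal for each terminal appearing in a rule of length ≥ 2: X1 → id, X2 → num, X3 → op.
Binarize each right-hand side of length ≥ 3 by chaining fresh nonterminals (Y1, Y2, …): affected rules were N → X3 N X1.

S → op | X1 N; N → X2 X3 | S N | X3 Y1; X1 → id; X2 → num; X3 → op; Y1 → N X1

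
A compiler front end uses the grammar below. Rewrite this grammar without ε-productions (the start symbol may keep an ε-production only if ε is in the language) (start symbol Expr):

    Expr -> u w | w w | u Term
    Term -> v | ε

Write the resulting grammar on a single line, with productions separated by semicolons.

Expr -> u w | w w | u Term | u; Term -> v

Nullable nonterminals: {Term}.
ε ∉ L(G), so no ε-production is kept.
For each production, add variants omitting each subset of nullable occurrences: Expr → u Term gives u Term | u.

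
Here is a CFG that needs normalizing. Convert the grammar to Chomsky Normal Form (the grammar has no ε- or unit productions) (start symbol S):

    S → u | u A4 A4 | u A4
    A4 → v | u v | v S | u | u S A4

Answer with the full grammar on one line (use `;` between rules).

Introduce a nonterminal for each terminal appearing in a rule of length ≥ 2: X1 → u, X2 → v.
Binarize each right-hand side of length ≥ 3 by chaining fresh nonterminals (Y1, Y2, …): affected rules were S → X1 A4 A4; A4 → X1 S A4.

S → u | X1 Y1 | X1 A4; A4 → v | X1 X2 | X2 S | u | X1 Y2; X1 → u; X2 → v; Y1 → A4 A4; Y2 → S A4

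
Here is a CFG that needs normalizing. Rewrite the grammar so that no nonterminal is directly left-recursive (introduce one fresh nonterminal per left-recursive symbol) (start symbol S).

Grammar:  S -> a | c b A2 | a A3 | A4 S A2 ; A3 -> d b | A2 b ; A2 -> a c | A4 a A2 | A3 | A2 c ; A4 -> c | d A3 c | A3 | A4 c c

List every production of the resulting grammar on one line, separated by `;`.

Directly left-recursive nonterminals: A2, A4.
For A2: α = {c}, β = {a c, A4 a A2, A3}. Rewrite as A2 → β A2' and A2' → α A2' | ε.
For A4: α = {c c}, β = {c, d A3 c, A3}. Rewrite as A4 → β A4' and A4' → α A4' | ε.

S -> a | c b A2 | a A3 | A4 S A2; A3 -> d b | A2 b; A2 -> a c A2' | A4 a A2 A2' | A3 A2'; A4 -> c A4' | d A3 c A4' | A3 A4'; A2' -> c A2' | ε; A4' -> c c A4' | ε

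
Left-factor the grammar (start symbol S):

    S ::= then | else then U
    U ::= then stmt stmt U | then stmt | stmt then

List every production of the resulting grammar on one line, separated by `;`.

U has alternatives sharing prefix 'then stmt': factor to U → then stmt U' with U' → stmt U | ε.

S ::= then | else then U; U ::= stmt then | then stmt U'; U' ::= stmt U | ε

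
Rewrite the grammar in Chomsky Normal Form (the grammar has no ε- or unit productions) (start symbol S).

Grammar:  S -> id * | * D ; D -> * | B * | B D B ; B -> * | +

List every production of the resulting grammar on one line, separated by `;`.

Introduce a nonterminal for each terminal appearing in a rule of length ≥ 2: X1 → id, X2 → *.
Binarize each right-hand side of length ≥ 3 by chaining fresh nonterminals (Y1, Y2, …): affected rules were D → B D B.

S -> X1 X2 | X2 D; D -> * | B X2 | B Y1; B -> * | +; X1 -> id; X2 -> *; Y1 -> D B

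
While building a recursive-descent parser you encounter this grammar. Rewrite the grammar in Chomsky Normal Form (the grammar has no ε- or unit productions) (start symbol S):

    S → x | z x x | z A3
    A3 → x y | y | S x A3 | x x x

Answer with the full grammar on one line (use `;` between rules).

S → x | X1 Y1 | X1 A3; A3 → X2 X3 | y | S Y2 | X2 Y3; X1 → z; X2 → x; X3 → y; Y1 → X2 X2; Y2 → X2 A3; Y3 → X2 X2

Introduce a nonterminal for each terminal appearing in a rule of length ≥ 2: X1 → z, X2 → x, X3 → y.
Binarize each right-hand side of length ≥ 3 by chaining fresh nonterminals (Y1, Y2, …): affected rules were S → X1 X2 X2; A3 → S X2 A3; A3 → X2 X2 X2.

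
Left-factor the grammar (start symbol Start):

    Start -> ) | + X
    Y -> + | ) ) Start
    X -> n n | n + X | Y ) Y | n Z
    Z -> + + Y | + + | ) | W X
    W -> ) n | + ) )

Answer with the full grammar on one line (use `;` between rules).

Start -> ) | + X; Y -> + | ) ) Start; X -> Y ) Y | n X1; Z -> ) | W X | + + Z1; W -> ) n | + ) ); X1 -> n | + X | Z; Z1 -> Y | ε

X has alternatives sharing prefix 'n': factor to X → n X1 with X1 → n | + X | Z.
Z has alternatives sharing prefix '+ +': factor to Z → + + Z1 with Z1 → Y | ε.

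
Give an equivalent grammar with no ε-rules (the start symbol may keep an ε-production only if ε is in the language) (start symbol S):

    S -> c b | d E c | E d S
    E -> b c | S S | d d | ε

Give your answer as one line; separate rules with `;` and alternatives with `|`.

S -> c b | d E c | d c | E d S | d S; E -> b c | S S | d d

Nullable set = {E}.
ε ∉ L(G), so no ε-production is kept.
Add the nullable-subset variants: S → d E c gives d E c | d c. S → E d S gives E d S | d S.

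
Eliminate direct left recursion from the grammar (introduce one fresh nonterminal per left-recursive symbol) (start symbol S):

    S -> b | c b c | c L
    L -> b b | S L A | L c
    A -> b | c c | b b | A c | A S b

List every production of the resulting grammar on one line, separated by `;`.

S -> b | c b c | c L; L -> b b L' | S L A L'; A -> b A' | c c A' | b b A'; L' -> c L' | ε; A' -> c A' | S b A' | ε

Left recursion appears on L, A.
For L: α = {c}, β = {b b, S L A}. Rewrite as L → β L' and L' → α L' | ε.
For A: α = {c, S b}, β = {b, c c, b b}. Rewrite as A → β A' and A' → α A' | ε.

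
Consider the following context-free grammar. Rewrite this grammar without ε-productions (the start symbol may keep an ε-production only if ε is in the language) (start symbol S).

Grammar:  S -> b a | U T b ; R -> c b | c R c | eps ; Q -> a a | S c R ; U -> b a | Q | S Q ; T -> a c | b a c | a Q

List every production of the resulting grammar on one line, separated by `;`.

S -> b a | U T b; R -> c b | c R c | c c; Q -> a a | S c R | S c; U -> b a | Q | S Q; T -> a c | b a c | a Q

Nullable nonterminals: {R}.
ε ∉ L(G), so no ε-production is kept.
For each production, add variants omitting each subset of nullable occurrences: R → c R c gives c R c | c c. Q → S c R gives S c R | S c.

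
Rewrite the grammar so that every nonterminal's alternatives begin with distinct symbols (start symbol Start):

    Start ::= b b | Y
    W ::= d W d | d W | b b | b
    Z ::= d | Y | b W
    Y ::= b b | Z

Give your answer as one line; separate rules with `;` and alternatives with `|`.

Start ::= b b | Y; W ::= d W W1 | b W2; Z ::= d | Y | b W; Y ::= b b | Z; W1 ::= d | ε; W2 ::= b | ε

W has alternatives sharing prefix 'd W': factor to W → d W W1 with W1 → d | ε.
W has alternatives sharing prefix 'b': factor to W → b W2 with W2 → b | ε.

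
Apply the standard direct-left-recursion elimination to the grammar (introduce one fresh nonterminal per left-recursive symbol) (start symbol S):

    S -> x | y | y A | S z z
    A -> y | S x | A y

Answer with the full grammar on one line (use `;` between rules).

S -> x S' | y S' | y A S'; A -> y A' | S x A'; S' -> z z S' | ε; A' -> y A' | ε

S, A are directly left-recursive.
For S: α = {z z}, β = {x, y, y A}. Rewrite as S → β S' and S' → α S' | ε.
For A: α = {y}, β = {y, S x}. Rewrite as A → β A' and A' → α A' | ε.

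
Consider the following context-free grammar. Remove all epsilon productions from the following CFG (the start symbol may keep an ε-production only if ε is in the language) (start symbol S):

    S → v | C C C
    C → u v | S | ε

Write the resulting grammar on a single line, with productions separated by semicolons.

S → v | C C C | C C | C | ε; C → u v | S

The nullable symbols are {C, S}.
ε ∈ L(G) since S is nullable, so keep S → ε.
For each production, add variants omitting each subset of nullable occurrences: S → C C C gives C C C | C C | C.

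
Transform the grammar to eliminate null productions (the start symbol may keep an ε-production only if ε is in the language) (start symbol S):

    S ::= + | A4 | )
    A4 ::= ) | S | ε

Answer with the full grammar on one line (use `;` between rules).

S ::= + | A4 | ) | ε; A4 ::= ) | S

Nullable nonterminals: {A4, S}.
ε ∈ L(G) since S is nullable, so keep S → ε.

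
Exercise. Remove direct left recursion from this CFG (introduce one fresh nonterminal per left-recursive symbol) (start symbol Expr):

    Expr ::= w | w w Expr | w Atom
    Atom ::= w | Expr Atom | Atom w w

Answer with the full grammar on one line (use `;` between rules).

Expr ::= w | w w Expr | w Atom; Atom ::= w Atom1 | Expr Atom Atom1; Atom1 ::= w w Atom1 | ε

Directly left-recursive nonterminal: Atom.
For Atom: α = {w w}, β = {w, Expr Atom}. Rewrite as Atom → β Atom1 and Atom1 → α Atom1 | ε.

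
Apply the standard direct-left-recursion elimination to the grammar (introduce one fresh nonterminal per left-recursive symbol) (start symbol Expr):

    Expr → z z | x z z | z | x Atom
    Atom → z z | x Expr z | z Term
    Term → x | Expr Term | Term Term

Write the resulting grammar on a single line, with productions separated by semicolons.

Expr → z z | x z z | z | x Atom; Atom → z z | x Expr z | z Term; Term → x Term1 | Expr Term Term1; Term1 → Term Term1 | ε

Directly left-recursive nonterminal: Term.
For Term: α = {Term}, β = {x, Expr Term}. Rewrite as Term → β Term1 and Term1 → α Term1 | ε.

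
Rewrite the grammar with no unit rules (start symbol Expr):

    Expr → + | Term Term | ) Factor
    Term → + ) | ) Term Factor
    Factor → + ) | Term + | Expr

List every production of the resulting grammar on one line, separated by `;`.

Expr → + | Term Term | ) Factor; Term → + ) | ) Term Factor; Factor → + ) | Term + | + | Term Term | ) Factor

Unit pairs: Factor ⇒* {Expr}.
For every A with A ⇒* B via unit rules, add B's non-unit alternatives to A; then delete every rule of the form X → Y.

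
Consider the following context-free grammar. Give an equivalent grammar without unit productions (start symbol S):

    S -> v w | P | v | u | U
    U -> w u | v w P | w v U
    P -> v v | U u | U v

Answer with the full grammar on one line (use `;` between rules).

Unit pairs: S ⇒* {P, U}.
For each unit pair (A, B), copy every non-unit production of B to A, then drop all unit productions.

S -> w u | v w P | w v U | v w | v | u | v v | U u | U v; U -> w u | v w P | w v U; P -> v v | U u | U v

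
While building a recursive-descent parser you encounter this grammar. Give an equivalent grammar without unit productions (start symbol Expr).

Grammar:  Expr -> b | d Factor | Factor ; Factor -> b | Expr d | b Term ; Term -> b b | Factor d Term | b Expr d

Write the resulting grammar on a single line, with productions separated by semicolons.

Expr -> b | Expr d | b Term | d Factor; Factor -> b | Expr d | b Term; Term -> b b | Factor d Term | b Expr d

Unit pairs: Expr ⇒* {Factor}.
For each unit pair (A, B), copy every non-unit production of B to A, then drop all unit productions.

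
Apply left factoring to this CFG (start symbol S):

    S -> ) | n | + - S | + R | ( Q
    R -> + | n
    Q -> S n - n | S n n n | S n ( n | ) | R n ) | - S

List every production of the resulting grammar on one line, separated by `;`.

S has alternatives sharing prefix '+': factor to S → + S' with S' → - S | R.
Q has alternatives sharing prefix 'S n': factor to Q → S n Q' with Q' → - n | n n | ( n.

S -> ) | n | ( Q | + S'; R -> + | n; Q -> ) | R n ) | - S | S n Q'; S' -> - S | R; Q' -> - n | n n | ( n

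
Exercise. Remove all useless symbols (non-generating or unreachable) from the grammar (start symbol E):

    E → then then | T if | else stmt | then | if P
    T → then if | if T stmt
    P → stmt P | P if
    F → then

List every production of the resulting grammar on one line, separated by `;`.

Generating nonterminals: {E, F, T}.
Reachable from E after that: {E, T}.
Removed useless symbols: {F, P} and every production mentioning them.

E → then then | T if | else stmt | then; T → then if | if T stmt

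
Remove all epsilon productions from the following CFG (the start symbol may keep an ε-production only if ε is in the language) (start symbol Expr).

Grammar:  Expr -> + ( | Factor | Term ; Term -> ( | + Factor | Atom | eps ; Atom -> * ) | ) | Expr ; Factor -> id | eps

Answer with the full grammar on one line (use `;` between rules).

The nullable symbols are {Atom, Expr, Factor, Term}.
ε ∈ L(G) since Expr is nullable, so keep Expr → ε.
Expand every rule over subsets of its nullable positions: Term → + Factor gives + Factor | +.

Expr -> + ( | Factor | Term | eps; Term -> ( | + Factor | + | Atom; Atom -> * ) | ) | Expr; Factor -> id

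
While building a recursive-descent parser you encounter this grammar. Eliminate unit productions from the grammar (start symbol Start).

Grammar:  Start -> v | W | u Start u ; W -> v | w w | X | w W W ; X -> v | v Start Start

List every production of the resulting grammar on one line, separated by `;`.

Unit pairs: Start ⇒* {W, X}; W ⇒* {X}.
For each unit pair (A, B), copy every non-unit production of B to A, then drop all unit productions.

Start -> v | u Start u | v Start Start | w w | w W W; W -> v | v Start Start | w w | w W W; X -> v | v Start Start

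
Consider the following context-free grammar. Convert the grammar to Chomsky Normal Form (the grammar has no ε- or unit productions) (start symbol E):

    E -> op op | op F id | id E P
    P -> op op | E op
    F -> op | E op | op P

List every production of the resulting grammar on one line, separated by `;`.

E -> X1 X1 | X1 Y1 | X2 Y2; P -> X1 X1 | E X1; F -> op | E X1 | X1 P; X1 -> op; X2 -> id; Y1 -> F X2; Y2 -> E P

Introduce a nonterminal for each terminal appearing in a rule of length ≥ 2: X1 → op, X2 → id.
Binarize each right-hand side of length ≥ 3 by chaining fresh nonterminals (Y1, Y2, …): affected rules were E → X1 F X2; E → X2 E P.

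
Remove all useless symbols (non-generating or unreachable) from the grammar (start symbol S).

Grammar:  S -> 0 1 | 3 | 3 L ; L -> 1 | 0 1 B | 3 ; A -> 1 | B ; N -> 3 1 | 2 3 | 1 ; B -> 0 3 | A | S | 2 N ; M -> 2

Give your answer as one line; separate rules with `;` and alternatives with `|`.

S -> 0 1 | 3 | 3 L; L -> 1 | 0 1 B | 3; A -> 1 | B; N -> 3 1 | 2 3 | 1; B -> 0 3 | A | S | 2 N

Generating nonterminals: {A, B, L, M, N, S}.
Reachable from S after that: {A, B, L, N, S}.
Removed useless symbols: {M} and every production mentioning them.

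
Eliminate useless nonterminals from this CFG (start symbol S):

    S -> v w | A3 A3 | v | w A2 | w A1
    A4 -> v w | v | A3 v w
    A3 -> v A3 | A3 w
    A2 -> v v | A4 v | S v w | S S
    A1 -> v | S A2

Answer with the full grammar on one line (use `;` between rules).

S -> v w | v | w A2 | w A1; A4 -> v w | v; A2 -> v v | A4 v | S v w | S S; A1 -> v | S A2

Generating nonterminals: {A1, A2, A4, S}.
Reachable from S after that: {A1, A2, A4, S}.
Removed useless symbols: {A3} and every production mentioning them.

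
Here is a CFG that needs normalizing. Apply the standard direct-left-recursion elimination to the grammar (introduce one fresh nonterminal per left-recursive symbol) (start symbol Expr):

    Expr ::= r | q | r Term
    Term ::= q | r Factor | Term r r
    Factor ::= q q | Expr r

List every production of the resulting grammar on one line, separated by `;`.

Left recursion appears on Term.
For Term: α = {r r}, β = {q, r Factor}. Rewrite as Term → β Term1 and Term1 → α Term1 | ε.

Expr ::= r | q | r Term; Term ::= q Term1 | r Factor Term1; Factor ::= q q | Expr r; Term1 ::= r r Term1 | ε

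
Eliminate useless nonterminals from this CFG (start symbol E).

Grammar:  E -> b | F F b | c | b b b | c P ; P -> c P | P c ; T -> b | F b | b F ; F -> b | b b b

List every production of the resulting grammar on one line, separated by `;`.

Generating nonterminals: {E, F, T}.
Reachable from E after that: {E, F}.
Removed useless symbols: {P, T} and every production mentioning them.

E -> b | F F b | c | b b b; F -> b | b b b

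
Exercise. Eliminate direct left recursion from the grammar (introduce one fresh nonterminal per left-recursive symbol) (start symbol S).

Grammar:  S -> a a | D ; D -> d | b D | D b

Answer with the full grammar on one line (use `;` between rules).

S -> a a | D; D -> d D' | b D D'; D' -> b D' | ε

Directly left-recursive nonterminal: D.
For D: α = {b}, β = {d, b D}. Rewrite as D → β D' and D' → α D' | ε.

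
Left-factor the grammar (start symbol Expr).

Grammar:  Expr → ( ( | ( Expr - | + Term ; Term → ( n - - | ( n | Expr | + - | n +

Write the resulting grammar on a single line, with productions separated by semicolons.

Expr has alternatives sharing prefix '(': factor to Expr → ( Expr1 with Expr1 → ( | Expr -.
Term has alternatives sharing prefix '( n': factor to Term → ( n Term1 with Term1 → - - | ε.

Expr → + Term | ( Expr1; Term → Expr | + - | n + | ( n Term1; Expr1 → ( | Expr -; Term1 → - - | ε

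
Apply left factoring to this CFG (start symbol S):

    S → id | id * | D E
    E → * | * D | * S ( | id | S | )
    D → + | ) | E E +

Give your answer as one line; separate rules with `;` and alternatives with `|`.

S has alternatives sharing prefix 'id': factor to S → id S' with S' → ε | *.
E has alternatives sharing prefix '*': factor to E → * E' with E' → ε | D | S (.

S → D E | id S'; E → id | S | ) | * E'; D → + | ) | E E +; S' → ε | *; E' → ε | D | S (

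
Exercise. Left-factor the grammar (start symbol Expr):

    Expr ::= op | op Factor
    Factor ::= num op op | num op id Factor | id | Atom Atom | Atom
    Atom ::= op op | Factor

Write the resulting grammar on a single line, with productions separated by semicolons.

Expr ::= op Expr1; Factor ::= id | num op Factor1 | Atom Factor2; Atom ::= op op | Factor; Expr1 ::= ε | Factor; Factor1 ::= op | id Factor; Factor2 ::= Atom | ε

Expr has alternatives sharing prefix 'op': factor to Expr → op Expr1 with Expr1 → ε | Factor.
Factor has alternatives sharing prefix 'num op': factor to Factor → num op Factor1 with Factor1 → op | id Factor.
Factor has alternatives sharing prefix 'Atom': factor to Factor → Atom Factor2 with Factor2 → Atom | ε.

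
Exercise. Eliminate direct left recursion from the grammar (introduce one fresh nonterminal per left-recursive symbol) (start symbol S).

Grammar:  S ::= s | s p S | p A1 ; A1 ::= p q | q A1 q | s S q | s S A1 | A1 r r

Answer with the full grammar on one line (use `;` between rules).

S ::= s | s p S | p A1; A1 ::= p q A1' | q A1 q A1' | s S q A1' | s S A1 A1'; A1' ::= r r A1' | ε

Left recursion appears on A1.
For A1: α = {r r}, β = {p q, q A1 q, s S q, s S A1}. Rewrite as A1 → β A1' and A1' → α A1' | ε.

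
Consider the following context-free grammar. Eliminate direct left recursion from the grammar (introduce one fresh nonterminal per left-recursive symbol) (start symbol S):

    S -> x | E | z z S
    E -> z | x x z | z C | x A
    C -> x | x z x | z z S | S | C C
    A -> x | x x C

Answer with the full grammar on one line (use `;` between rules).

S -> x | E | z z S; E -> z | x x z | z C | x A; C -> x C' | x z x C' | z z S C' | S C'; A -> x | x x C; C' -> C C' | ε

C is directly left-recursive.
For C: α = {C}, β = {x, x z x, z z S, S}. Rewrite as C → β C' and C' → α C' | ε.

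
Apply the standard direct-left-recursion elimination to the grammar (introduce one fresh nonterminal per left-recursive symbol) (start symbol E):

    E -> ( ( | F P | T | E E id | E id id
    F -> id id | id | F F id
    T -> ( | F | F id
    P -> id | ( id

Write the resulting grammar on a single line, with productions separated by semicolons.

Directly left-recursive nonterminals: E, F.
For E: α = {E id, id id}, β = {( (, F P, T}. Rewrite as E → β E' and E' → α E' | ε.
For F: α = {F id}, β = {id id, id}. Rewrite as F → β F' and F' → α F' | ε.

E -> ( ( E' | F P E' | T E'; F -> id id F' | id F'; T -> ( | F | F id; P -> id | ( id; E' -> E id E' | id id E' | ε; F' -> F id F' | ε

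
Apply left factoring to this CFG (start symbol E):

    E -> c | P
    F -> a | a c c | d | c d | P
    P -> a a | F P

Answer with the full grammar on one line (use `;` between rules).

F has alternatives sharing prefix 'a': factor to F → a F' with F' → ε | c c.

E -> c | P; F -> d | c d | P | a F'; P -> a a | F P; F' -> ε | c c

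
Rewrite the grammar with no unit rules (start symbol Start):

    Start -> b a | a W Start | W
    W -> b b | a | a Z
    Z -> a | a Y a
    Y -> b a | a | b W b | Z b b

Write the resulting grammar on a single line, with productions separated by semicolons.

Start -> b a | a W Start | b b | a | a Z; W -> b b | a | a Z; Z -> a | a Y a; Y -> b a | a | b W b | Z b b

Unit pairs: Start ⇒* {W}.
For each unit pair (A, B), copy every non-unit production of B to A, then drop all unit productions.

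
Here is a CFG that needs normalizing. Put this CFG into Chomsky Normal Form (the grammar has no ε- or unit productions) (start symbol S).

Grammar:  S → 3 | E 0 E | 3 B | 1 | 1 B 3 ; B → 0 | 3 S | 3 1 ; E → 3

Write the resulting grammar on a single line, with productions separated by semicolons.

Introduce a nonterminal for each terminal appearing in a rule of length ≥ 2: X1 → 0, X2 → 3, X3 → 1.
Binarize each right-hand side of length ≥ 3 by chaining fresh nonterminals (Y1, Y2, …): affected rules were S → E X1 E; S → X3 B X2.

S → 3 | E Y1 | X2 B | 1 | X3 Y2; B → 0 | X2 S | X2 X3; E → 3; X1 → 0; X2 → 3; X3 → 1; Y1 → X1 E; Y2 → B X2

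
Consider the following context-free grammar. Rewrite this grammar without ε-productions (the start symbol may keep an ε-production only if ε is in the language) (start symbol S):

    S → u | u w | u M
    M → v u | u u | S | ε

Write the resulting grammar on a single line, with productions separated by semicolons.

S → u | u w | u M; M → v u | u u | S

The nullable symbols are {M}.
ε ∉ L(G), so no ε-production is kept.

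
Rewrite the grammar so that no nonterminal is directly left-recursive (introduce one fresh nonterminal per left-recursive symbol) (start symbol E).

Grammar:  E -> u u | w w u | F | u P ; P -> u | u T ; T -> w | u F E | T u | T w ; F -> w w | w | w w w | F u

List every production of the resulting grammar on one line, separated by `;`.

E -> u u | w w u | F | u P; P -> u | u T; T -> w T' | u F E T'; F -> w w F' | w F' | w w w F'; T' -> u T' | w T' | ε; F' -> u F' | ε

T, F are directly left-recursive.
For T: α = {u, w}, β = {w, u F E}. Rewrite as T → β T' and T' → α T' | ε.
For F: α = {u}, β = {w w, w, w w w}. Rewrite as F → β F' and F' → α F' | ε.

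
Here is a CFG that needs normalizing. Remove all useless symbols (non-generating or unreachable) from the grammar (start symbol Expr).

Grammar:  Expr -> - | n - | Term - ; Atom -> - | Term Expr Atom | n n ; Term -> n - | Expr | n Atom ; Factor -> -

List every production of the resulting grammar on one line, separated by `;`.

Expr -> - | n - | Term -; Atom -> - | Term Expr Atom | n n; Term -> n - | Expr | n Atom

Generating nonterminals: {Atom, Expr, Factor, Term}.
Reachable from Expr after that: {Atom, Expr, Term}.
Removed useless symbols: {Factor} and every production mentioning them.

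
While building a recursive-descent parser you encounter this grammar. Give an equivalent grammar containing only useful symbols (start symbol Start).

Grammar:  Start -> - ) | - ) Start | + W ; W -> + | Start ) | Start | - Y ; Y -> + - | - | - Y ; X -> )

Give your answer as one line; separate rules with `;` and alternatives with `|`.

Generating nonterminals: {Start, W, X, Y}.
Reachable from Start after that: {Start, W, Y}.
Removed useless symbols: {X} and every production mentioning them.

Start -> - ) | - ) Start | + W; W -> + | Start ) | Start | - Y; Y -> + - | - | - Y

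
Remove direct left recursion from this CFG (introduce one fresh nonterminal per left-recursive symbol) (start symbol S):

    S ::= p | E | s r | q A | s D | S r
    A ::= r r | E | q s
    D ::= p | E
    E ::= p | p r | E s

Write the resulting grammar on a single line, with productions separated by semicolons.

S ::= p S' | E S' | s r S' | q A S' | s D S'; A ::= r r | E | q s; D ::= p | E; E ::= p E' | p r E'; S' ::= r S' | ε; E' ::= s E' | ε

S, E are directly left-recursive.
For S: α = {r}, β = {p, E, s r, q A, s D}. Rewrite as S → β S' and S' → α S' | ε.
For E: α = {s}, β = {p, p r}. Rewrite as E → β E' and E' → α E' | ε.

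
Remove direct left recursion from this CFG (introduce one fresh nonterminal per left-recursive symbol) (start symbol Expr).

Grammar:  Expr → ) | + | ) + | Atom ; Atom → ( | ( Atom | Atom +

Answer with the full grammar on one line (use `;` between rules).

Expr → ) | + | ) + | Atom; Atom → ( Atom1 | ( Atom Atom1; Atom1 → + Atom1 | ε

Directly left-recursive nonterminal: Atom.
For Atom: α = {+}, β = {(, ( Atom}. Rewrite as Atom → β Atom1 and Atom1 → α Atom1 | ε.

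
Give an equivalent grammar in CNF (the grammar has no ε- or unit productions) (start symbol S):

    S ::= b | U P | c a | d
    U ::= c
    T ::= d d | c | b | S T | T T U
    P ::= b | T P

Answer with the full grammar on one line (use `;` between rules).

S ::= b | U P | X1 X2 | d; U ::= c; T ::= X3 X3 | c | b | S T | T Y1; P ::= b | T P; X1 ::= c; X2 ::= a; X3 ::= d; Y1 ::= T U

Introduce a nonterminal for each terminal appearing in a rule of length ≥ 2: X1 → c, X2 → a, X3 → d.
Binarize each right-hand side of length ≥ 3 by chaining fresh nonterminals (Y1, Y2, …): affected rules were T → T T U.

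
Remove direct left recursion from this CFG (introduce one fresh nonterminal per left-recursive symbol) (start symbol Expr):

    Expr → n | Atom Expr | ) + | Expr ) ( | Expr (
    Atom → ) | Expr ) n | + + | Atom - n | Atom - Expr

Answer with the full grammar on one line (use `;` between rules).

Directly left-recursive nonterminals: Expr, Atom.
For Expr: α = {) (, (}, β = {n, Atom Expr, ) +}. Rewrite as Expr → β Expr1 and Expr1 → α Expr1 | ε.
For Atom: α = {- n, - Expr}, β = {), Expr ) n, + +}. Rewrite as Atom → β Atom1 and Atom1 → α Atom1 | ε.

Expr → n Expr1 | Atom Expr Expr1 | ) + Expr1; Atom → ) Atom1 | Expr ) n Atom1 | + + Atom1; Expr1 → ) ( Expr1 | ( Expr1 | ε; Atom1 → - n Atom1 | - Expr Atom1 | ε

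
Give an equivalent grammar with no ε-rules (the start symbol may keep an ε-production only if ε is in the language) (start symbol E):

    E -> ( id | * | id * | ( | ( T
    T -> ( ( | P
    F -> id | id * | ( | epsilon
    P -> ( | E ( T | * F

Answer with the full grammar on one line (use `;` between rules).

E -> ( id | * | id * | ( | ( T; T -> ( ( | P; F -> id | id * | (; P -> ( | E ( T | * F | *

The nullable symbols are {F}.
ε ∉ L(G), so no ε-production is kept.
For each production, add variants omitting each subset of nullable occurrences: P → * F gives * F | *.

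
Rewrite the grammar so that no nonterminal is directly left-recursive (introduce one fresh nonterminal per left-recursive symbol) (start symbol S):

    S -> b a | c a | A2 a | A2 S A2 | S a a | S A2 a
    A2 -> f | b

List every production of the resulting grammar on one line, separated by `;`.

Directly left-recursive nonterminal: S.
For S: α = {a a, A2 a}, β = {b a, c a, A2 a, A2 S A2}. Rewrite as S → β S' and S' → α S' | ε.

S -> b a S' | c a S' | A2 a S' | A2 S A2 S'; A2 -> f | b; S' -> a a S' | A2 a S' | ε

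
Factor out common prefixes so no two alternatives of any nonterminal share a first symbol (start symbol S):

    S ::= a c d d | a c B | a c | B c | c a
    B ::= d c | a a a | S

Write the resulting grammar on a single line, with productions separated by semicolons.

S ::= B c | c a | a c S'; B ::= d c | a a a | S; S' ::= d d | B | ε

S has alternatives sharing prefix 'a c': factor to S → a c S' with S' → d d | B | ε.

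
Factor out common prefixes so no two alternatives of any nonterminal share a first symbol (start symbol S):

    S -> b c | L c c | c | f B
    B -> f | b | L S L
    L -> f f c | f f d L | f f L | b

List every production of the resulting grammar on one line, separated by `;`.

S -> b c | L c c | c | f B; B -> f | b | L S L; L -> b | f f L'; L' -> c | d L | L

L has alternatives sharing prefix 'f f': factor to L → f f L' with L' → c | d L | L.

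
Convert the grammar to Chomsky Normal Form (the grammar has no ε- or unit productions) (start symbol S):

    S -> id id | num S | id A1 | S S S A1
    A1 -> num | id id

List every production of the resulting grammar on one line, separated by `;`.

Introduce a nonterminal for each terminal appearing in a rule of length ≥ 2: X1 → id, X2 → num.
Binarize each right-hand side of length ≥ 3 by chaining fresh nonterminals (Y1, Y2, …): affected rules were S → S S S A1.

S -> X1 X1 | X2 S | X1 A1 | S Y1; A1 -> num | X1 X1; X1 -> id; X2 -> num; Y1 -> S Y2; Y2 -> S A1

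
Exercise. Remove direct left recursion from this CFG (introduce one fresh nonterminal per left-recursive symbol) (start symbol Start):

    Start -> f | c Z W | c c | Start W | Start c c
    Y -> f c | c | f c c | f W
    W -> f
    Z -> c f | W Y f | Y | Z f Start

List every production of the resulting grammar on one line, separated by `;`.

Start, Z are directly left-recursive.
For Start: α = {W, c c}, β = {f, c Z W, c c}. Rewrite as Start → β Start1 and Start1 → α Start1 | ε.
For Z: α = {f Start}, β = {c f, W Y f, Y}. Rewrite as Z → β Z1 and Z1 → α Z1 | ε.

Start -> f Start1 | c Z W Start1 | c c Start1; Y -> f c | c | f c c | f W; W -> f; Z -> c f Z1 | W Y f Z1 | Y Z1; Start1 -> W Start1 | c c Start1 | ε; Z1 -> f Start Z1 | ε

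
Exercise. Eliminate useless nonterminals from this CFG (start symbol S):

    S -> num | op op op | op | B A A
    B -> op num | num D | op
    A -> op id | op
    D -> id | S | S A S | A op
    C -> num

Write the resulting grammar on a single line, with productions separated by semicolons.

Generating nonterminals: {A, B, C, D, S}.
Reachable from S after that: {A, B, D, S}.
Removed useless symbols: {C} and every production mentioning them.

S -> num | op op op | op | B A A; B -> op num | num D | op; A -> op id | op; D -> id | S | S A S | A op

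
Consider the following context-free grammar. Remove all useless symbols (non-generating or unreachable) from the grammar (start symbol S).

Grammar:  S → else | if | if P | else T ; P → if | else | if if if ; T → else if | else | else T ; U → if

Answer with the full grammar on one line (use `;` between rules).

S → else | if | if P | else T; P → if | else | if if if; T → else if | else | else T

Generating nonterminals: {P, S, T, U}.
Reachable from S after that: {P, S, T}.
Removed useless symbols: {U} and every production mentioning them.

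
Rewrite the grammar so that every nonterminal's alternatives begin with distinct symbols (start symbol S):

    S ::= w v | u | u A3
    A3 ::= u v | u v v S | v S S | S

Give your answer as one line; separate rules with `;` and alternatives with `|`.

S ::= w v | u S'; A3 ::= v S S | S | u v A3'; S' ::= ε | A3; A3' ::= ε | v S

S has alternatives sharing prefix 'u': factor to S → u S' with S' → ε | A3.
A3 has alternatives sharing prefix 'u v': factor to A3 → u v A3' with A3' → ε | v S.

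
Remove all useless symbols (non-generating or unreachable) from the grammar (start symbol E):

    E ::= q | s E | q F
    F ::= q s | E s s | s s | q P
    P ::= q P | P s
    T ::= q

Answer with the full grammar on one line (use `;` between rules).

E ::= q | s E | q F; F ::= q s | E s s | s s

Generating nonterminals: {E, F, T}.
Reachable from E after that: {E, F}.
Removed useless symbols: {P, T} and every production mentioning them.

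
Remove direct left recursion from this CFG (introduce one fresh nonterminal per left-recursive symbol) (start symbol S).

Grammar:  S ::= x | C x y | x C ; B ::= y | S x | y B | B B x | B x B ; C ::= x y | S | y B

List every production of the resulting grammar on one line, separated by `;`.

S ::= x | C x y | x C; B ::= y B' | S x B' | y B B'; C ::= x y | S | y B; B' ::= B x B' | x B B' | ε

Directly left-recursive nonterminal: B.
For B: α = {B x, x B}, β = {y, S x, y B}. Rewrite as B → β B' and B' → α B' | ε.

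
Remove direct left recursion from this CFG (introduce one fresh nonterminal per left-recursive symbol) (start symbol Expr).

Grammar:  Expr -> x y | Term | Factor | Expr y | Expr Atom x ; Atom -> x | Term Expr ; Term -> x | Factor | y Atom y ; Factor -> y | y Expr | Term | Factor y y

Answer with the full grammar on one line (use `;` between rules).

Expr, Factor are directly left-recursive.
For Expr: α = {y, Atom x}, β = {x y, Term, Factor}. Rewrite as Expr → β Expr1 and Expr1 → α Expr1 | ε.
For Factor: α = {y y}, β = {y, y Expr, Term}. Rewrite as Factor → β Factor1 and Factor1 → α Factor1 | ε.

Expr -> x y Expr1 | Term Expr1 | Factor Expr1; Atom -> x | Term Expr; Term -> x | Factor | y Atom y; Factor -> y Factor1 | y Expr Factor1 | Term Factor1; Expr1 -> y Expr1 | Atom x Expr1 | epsilon; Factor1 -> y y Factor1 | epsilon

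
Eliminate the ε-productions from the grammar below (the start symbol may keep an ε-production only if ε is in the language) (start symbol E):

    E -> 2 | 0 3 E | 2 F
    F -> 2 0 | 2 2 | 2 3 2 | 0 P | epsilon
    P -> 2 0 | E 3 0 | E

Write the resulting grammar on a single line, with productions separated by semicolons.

Nullable nonterminals: {F}.
ε ∉ L(G), so no ε-production is kept.

E -> 2 | 0 3 E | 2 F; F -> 2 0 | 2 2 | 2 3 2 | 0 P; P -> 2 0 | E 3 0 | E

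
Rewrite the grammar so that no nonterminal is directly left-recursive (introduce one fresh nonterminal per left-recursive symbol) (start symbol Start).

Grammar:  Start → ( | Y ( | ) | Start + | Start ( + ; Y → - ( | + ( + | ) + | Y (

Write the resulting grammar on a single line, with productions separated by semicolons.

Directly left-recursive nonterminals: Start, Y.
For Start: α = {+, ( +}, β = {(, Y (, )}. Rewrite as Start → β Start1 and Start1 → α Start1 | ε.
For Y: α = {(}, β = {- (, + ( +, ) +}. Rewrite as Y → β Y1 and Y1 → α Y1 | ε.

Start → ( Start1 | Y ( Start1 | ) Start1; Y → - ( Y1 | + ( + Y1 | ) + Y1; Start1 → + Start1 | ( + Start1 | ε; Y1 → ( Y1 | ε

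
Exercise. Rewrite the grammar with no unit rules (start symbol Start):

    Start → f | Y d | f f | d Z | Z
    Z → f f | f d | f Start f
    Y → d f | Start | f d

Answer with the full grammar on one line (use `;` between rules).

Unit pairs: Start ⇒* {Z}; Y ⇒* {Start, Z}.
For each unit pair (A, B), copy every non-unit production of B to A, then drop all unit productions.

Start → f f | f d | f Start f | f | Y d | d Z; Z → f f | f d | f Start f; Y → f f | f d | f Start f | f | Y d | d Z | d f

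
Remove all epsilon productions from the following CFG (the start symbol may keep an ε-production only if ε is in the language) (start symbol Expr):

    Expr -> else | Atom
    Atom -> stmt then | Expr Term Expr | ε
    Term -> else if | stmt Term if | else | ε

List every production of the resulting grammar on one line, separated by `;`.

Expr -> else | Atom | ε; Atom -> stmt then | Expr Term Expr | Expr Term | Expr Expr | Expr | Term Expr | Term; Term -> else if | stmt Term if | stmt if | else

Nullable nonterminals: {Atom, Expr, Term}.
ε ∈ L(G) since Expr is nullable, so keep Expr → ε.
Expand every rule over subsets of its nullable positions: Atom → Expr Term Expr gives Expr Term Expr | Expr Term | Expr Expr | Expr | Term Expr | Term. Term → stmt Term if gives stmt Term if | stmt if.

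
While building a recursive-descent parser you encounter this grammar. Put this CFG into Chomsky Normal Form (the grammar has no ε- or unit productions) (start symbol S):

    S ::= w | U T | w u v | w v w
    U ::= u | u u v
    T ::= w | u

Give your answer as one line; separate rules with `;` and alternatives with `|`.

S ::= w | U T | X1 Y1 | X1 Y2; U ::= u | X2 Y3; T ::= w | u; X1 ::= w; X2 ::= u; X3 ::= v; Y1 ::= X2 X3; Y2 ::= X3 X1; Y3 ::= X2 X3

Introduce a nonterminal for each terminal appearing in a rule of length ≥ 2: X1 → w, X2 → u, X3 → v.
Binarize each right-hand side of length ≥ 3 by chaining fresh nonterminals (Y1, Y2, …): affected rules were S → X1 X2 X3; S → X1 X3 X1; U → X2 X2 X3.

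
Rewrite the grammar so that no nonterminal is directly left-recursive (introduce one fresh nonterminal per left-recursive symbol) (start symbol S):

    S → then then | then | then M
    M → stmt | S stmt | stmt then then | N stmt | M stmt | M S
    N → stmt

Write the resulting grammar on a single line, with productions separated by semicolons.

S → then then | then | then M; M → stmt M' | S stmt M' | stmt then then M' | N stmt M'; N → stmt; M' → stmt M' | S M' | epsilon

Directly left-recursive nonterminal: M.
For M: α = {stmt, S}, β = {stmt, S stmt, stmt then then, N stmt}. Rewrite as M → β M' and M' → α M' | ε.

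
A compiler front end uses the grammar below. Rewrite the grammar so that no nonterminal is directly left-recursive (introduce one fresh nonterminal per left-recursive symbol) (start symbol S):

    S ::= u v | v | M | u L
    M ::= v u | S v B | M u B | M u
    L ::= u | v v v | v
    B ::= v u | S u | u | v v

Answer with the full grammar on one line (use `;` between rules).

S ::= u v | v | M | u L; M ::= v u M' | S v B M'; L ::= u | v v v | v; B ::= v u | S u | u | v v; M' ::= u B M' | u M' | ε

M is directly left-recursive.
For M: α = {u B, u}, β = {v u, S v B}. Rewrite as M → β M' and M' → α M' | ε.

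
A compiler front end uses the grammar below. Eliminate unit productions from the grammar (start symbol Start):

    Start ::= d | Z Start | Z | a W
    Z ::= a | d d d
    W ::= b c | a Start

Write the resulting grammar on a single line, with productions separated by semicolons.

Start ::= a | d d d | d | Z Start | a W; Z ::= a | d d d; W ::= b c | a Start

Unit pairs: Start ⇒* {Z}.
For each unit pair (A, B), copy every non-unit production of B to A, then drop all unit productions.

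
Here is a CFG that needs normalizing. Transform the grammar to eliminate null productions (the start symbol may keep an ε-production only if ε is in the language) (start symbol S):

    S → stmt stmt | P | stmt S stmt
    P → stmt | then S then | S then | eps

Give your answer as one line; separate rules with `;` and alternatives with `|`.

The nullable symbols are {P, S}.
ε ∈ L(G) since S is nullable, so keep S → ε.
Add the nullable-subset variants: P → then S then gives then S then | then then. P → S then gives S then | then.

S → stmt stmt | P | stmt S stmt | eps; P → stmt | then S then | then then | S then | then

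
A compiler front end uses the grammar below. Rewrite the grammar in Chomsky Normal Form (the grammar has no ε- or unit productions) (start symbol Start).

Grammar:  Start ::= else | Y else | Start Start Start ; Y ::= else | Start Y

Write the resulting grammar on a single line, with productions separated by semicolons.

Start ::= else | Y X1 | Start Y1; Y ::= else | Start Y; X1 ::= else; Y1 ::= Start Start

Introduce a nonterminal for each terminal appearing in a rule of length ≥ 2: X1 → else.
Binarize each right-hand side of length ≥ 3 by chaining fresh nonterminals (Y1, Y2, …): affected rules were Start → Start Start Start.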